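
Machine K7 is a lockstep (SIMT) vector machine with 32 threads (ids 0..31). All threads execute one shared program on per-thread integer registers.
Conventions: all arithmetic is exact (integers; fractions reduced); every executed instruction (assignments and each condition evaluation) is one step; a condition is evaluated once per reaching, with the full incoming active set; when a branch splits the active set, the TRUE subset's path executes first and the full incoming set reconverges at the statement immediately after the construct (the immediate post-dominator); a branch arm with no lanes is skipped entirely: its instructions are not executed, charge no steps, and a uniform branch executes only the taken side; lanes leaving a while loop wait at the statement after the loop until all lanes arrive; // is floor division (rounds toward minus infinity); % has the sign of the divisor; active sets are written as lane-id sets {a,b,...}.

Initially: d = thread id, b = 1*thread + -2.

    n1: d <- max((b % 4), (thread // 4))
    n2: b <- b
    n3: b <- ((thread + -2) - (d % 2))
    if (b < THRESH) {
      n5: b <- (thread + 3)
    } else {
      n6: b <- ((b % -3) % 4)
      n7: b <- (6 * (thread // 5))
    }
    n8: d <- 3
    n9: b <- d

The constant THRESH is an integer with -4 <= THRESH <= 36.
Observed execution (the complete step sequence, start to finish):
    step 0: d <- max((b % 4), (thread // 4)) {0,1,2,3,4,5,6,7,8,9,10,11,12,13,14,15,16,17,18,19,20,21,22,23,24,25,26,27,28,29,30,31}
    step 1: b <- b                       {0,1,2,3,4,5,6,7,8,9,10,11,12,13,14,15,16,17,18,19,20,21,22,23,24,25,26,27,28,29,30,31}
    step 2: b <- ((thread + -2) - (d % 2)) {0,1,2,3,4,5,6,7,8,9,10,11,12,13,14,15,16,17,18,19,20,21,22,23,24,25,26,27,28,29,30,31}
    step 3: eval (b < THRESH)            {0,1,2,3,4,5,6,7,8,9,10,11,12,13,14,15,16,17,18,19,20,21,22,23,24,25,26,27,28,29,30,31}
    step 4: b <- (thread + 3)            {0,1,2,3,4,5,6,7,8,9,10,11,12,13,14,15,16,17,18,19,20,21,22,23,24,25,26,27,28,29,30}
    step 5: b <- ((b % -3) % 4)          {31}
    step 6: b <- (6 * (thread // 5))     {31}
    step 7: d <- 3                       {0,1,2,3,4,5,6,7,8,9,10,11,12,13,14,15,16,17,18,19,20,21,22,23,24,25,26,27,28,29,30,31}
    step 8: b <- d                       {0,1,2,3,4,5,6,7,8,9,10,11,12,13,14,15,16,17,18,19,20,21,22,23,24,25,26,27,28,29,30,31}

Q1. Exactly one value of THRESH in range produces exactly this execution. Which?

Answer: THRESH = 28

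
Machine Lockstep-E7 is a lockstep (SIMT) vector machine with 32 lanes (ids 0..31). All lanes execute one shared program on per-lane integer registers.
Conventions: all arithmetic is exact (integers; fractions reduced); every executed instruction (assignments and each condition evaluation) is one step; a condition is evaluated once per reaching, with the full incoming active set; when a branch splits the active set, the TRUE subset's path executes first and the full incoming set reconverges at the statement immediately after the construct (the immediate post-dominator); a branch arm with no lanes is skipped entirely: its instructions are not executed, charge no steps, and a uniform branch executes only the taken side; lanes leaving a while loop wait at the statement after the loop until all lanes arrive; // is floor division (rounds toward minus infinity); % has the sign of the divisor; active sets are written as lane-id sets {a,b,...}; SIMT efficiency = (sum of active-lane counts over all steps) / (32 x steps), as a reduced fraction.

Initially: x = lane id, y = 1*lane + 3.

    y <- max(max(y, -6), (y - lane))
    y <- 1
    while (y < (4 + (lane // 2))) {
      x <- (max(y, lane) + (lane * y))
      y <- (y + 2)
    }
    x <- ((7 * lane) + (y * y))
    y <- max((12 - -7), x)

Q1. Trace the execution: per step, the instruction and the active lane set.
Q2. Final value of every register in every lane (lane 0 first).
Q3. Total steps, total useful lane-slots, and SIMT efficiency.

step 0: y <- max(max(y, -6), (y - lane)) {0,1,2,3,4,5,6,7,8,9,10,11,12,13,14,15,16,17,18,19,20,21,22,23,24,25,26,27,28,29,30,31}
step 1: y <- 1                       {0,1,2,3,4,5,6,7,8,9,10,11,12,13,14,15,16,17,18,19,20,21,22,23,24,25,26,27,28,29,30,31}
step 2: eval (y < (4 + (lane // 2))) {0,1,2,3,4,5,6,7,8,9,10,11,12,13,14,15,16,17,18,19,20,21,22,23,24,25,26,27,28,29,30,31}
step 3: x <- (max(y, lane) + (lane * y)) {0,1,2,3,4,5,6,7,8,9,10,11,12,13,14,15,16,17,18,19,20,21,22,23,24,25,26,27,28,29,30,31}
step 4: y <- (y + 2)                 {0,1,2,3,4,5,6,7,8,9,10,11,12,13,14,15,16,17,18,19,20,21,22,23,24,25,26,27,28,29,30,31}
step 5: eval (y < (4 + (lane // 2))) {0,1,2,3,4,5,6,7,8,9,10,11,12,13,14,15,16,17,18,19,20,21,22,23,24,25,26,27,28,29,30,31}
step 6: x <- (max(y, lane) + (lane * y)) {0,1,2,3,4,5,6,7,8,9,10,11,12,13,14,15,16,17,18,19,20,21,22,23,24,25,26,27,28,29,30,31}
step 7: y <- (y + 2)                 {0,1,2,3,4,5,6,7,8,9,10,11,12,13,14,15,16,17,18,19,20,21,22,23,24,25,26,27,28,29,30,31}
step 8: eval (y < (4 + (lane // 2))) {0,1,2,3,4,5,6,7,8,9,10,11,12,13,14,15,16,17,18,19,20,21,22,23,24,25,26,27,28,29,30,31}
step 9: x <- (max(y, lane) + (lane * y)) {4,5,6,7,8,9,10,11,12,13,14,15,16,17,18,19,20,21,22,23,24,25,26,27,28,29,30,31}
step 10: y <- (y + 2)                 {4,5,6,7,8,9,10,11,12,13,14,15,16,17,18,19,20,21,22,23,24,25,26,27,28,29,30,31}
step 11: eval (y < (4 + (lane // 2))) {4,5,6,7,8,9,10,11,12,13,14,15,16,17,18,19,20,21,22,23,24,25,26,27,28,29,30,31}
step 12: x <- (max(y, lane) + (lane * y)) {8,9,10,11,12,13,14,15,16,17,18,19,20,21,22,23,24,25,26,27,28,29,30,31}
step 13: y <- (y + 2)                 {8,9,10,11,12,13,14,15,16,17,18,19,20,21,22,23,24,25,26,27,28,29,30,31}
step 14: eval (y < (4 + (lane // 2))) {8,9,10,11,12,13,14,15,16,17,18,19,20,21,22,23,24,25,26,27,28,29,30,31}
step 15: x <- (max(y, lane) + (lane * y)) {12,13,14,15,16,17,18,19,20,21,22,23,24,25,26,27,28,29,30,31}
step 16: y <- (y + 2)                 {12,13,14,15,16,17,18,19,20,21,22,23,24,25,26,27,28,29,30,31}
step 17: eval (y < (4 + (lane // 2))) {12,13,14,15,16,17,18,19,20,21,22,23,24,25,26,27,28,29,30,31}
step 18: x <- (max(y, lane) + (lane * y)) {16,17,18,19,20,21,22,23,24,25,26,27,28,29,30,31}
step 19: y <- (y + 2)                 {16,17,18,19,20,21,22,23,24,25,26,27,28,29,30,31}
step 20: eval (y < (4 + (lane // 2))) {16,17,18,19,20,21,22,23,24,25,26,27,28,29,30,31}
step 21: x <- (max(y, lane) + (lane * y)) {20,21,22,23,24,25,26,27,28,29,30,31}
step 22: y <- (y + 2)                 {20,21,22,23,24,25,26,27,28,29,30,31}
step 23: eval (y < (4 + (lane // 2))) {20,21,22,23,24,25,26,27,28,29,30,31}
step 24: x <- (max(y, lane) + (lane * y)) {24,25,26,27,28,29,30,31}
step 25: y <- (y + 2)                 {24,25,26,27,28,29,30,31}
step 26: eval (y < (4 + (lane // 2))) {24,25,26,27,28,29,30,31}
step 27: x <- (max(y, lane) + (lane * y)) {28,29,30,31}
step 28: y <- (y + 2)                 {28,29,30,31}
step 29: eval (y < (4 + (lane // 2))) {28,29,30,31}
step 30: x <- ((7 * lane) + (y * y))  {0,1,2,3,4,5,6,7,8,9,10,11,12,13,14,15,16,17,18,19,20,21,22,23,24,25,26,27,28,29,30,31}
step 31: y <- max((12 - -7), x)       {0,1,2,3,4,5,6,7,8,9,10,11,12,13,14,15,16,17,18,19,20,21,22,23,24,25,26,27,28,29,30,31}

Answer: 32 steps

x: 25,32,39,46,77,84,91,98,137,144,151,158,205,212,219,226,281,288,295,302,365,372,379,386,457,464,471,478,557,564,571,578
y: 25,32,39,46,77,84,91,98,137,144,151,158,205,212,219,226,281,288,295,302,365,372,379,386,457,464,471,478,557,564,571,578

steps = 32; useful = 688; efficiency = 688/1024 = 43/64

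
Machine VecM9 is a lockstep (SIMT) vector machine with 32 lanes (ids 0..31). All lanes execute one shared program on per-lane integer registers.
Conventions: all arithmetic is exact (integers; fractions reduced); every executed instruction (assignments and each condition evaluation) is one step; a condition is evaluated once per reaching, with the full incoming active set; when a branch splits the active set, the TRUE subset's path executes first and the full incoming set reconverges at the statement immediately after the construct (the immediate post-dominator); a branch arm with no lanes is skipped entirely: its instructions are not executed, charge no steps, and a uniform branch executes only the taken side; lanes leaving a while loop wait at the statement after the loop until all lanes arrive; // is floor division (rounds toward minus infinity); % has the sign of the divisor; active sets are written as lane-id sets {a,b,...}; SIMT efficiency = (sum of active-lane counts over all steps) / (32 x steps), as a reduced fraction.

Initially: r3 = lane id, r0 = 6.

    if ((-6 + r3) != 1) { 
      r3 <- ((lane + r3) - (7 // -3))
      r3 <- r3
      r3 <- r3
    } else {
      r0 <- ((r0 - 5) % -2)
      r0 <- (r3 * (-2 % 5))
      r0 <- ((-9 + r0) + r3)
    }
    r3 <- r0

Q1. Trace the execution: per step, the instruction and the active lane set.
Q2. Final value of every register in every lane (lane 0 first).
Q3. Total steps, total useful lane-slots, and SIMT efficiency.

step 0: eval ((-6 + r3) != 1)        {0,1,2,3,4,5,6,7,8,9,10,11,12,13,14,15,16,17,18,19,20,21,22,23,24,25,26,27,28,29,30,31}
step 1: r3 <- ((lane + r3) - (7 // -3)) {0,1,2,3,4,5,6,8,9,10,11,12,13,14,15,16,17,18,19,20,21,22,23,24,25,26,27,28,29,30,31}
step 2: r3 <- r3                     {0,1,2,3,4,5,6,8,9,10,11,12,13,14,15,16,17,18,19,20,21,22,23,24,25,26,27,28,29,30,31}
step 3: r3 <- r3                     {0,1,2,3,4,5,6,8,9,10,11,12,13,14,15,16,17,18,19,20,21,22,23,24,25,26,27,28,29,30,31}
step 4: r0 <- ((r0 - 5) % -2)        {7}
step 5: r0 <- (r3 * (-2 % 5))        {7}
step 6: r0 <- ((-9 + r0) + r3)       {7}
step 7: r3 <- r0                     {0,1,2,3,4,5,6,7,8,9,10,11,12,13,14,15,16,17,18,19,20,21,22,23,24,25,26,27,28,29,30,31}

Answer: 8 steps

r3: 6,6,6,6,6,6,6,19,6,6,6,6,6,6,6,6,6,6,6,6,6,6,6,6,6,6,6,6,6,6,6,6
r0: 6,6,6,6,6,6,6,19,6,6,6,6,6,6,6,6,6,6,6,6,6,6,6,6,6,6,6,6,6,6,6,6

steps = 8; useful = 160; efficiency = 160/256 = 5/8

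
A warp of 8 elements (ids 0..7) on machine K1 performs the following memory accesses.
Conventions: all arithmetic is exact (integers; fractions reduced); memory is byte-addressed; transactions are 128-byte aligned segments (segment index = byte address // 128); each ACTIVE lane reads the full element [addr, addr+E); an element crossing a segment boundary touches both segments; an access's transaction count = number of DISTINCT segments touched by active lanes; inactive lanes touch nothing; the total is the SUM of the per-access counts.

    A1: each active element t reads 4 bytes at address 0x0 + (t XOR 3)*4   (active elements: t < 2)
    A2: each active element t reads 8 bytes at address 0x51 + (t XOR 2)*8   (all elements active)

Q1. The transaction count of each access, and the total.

A1: 1 transaction
A2: 2 transactions

Answer: 1,2; total 3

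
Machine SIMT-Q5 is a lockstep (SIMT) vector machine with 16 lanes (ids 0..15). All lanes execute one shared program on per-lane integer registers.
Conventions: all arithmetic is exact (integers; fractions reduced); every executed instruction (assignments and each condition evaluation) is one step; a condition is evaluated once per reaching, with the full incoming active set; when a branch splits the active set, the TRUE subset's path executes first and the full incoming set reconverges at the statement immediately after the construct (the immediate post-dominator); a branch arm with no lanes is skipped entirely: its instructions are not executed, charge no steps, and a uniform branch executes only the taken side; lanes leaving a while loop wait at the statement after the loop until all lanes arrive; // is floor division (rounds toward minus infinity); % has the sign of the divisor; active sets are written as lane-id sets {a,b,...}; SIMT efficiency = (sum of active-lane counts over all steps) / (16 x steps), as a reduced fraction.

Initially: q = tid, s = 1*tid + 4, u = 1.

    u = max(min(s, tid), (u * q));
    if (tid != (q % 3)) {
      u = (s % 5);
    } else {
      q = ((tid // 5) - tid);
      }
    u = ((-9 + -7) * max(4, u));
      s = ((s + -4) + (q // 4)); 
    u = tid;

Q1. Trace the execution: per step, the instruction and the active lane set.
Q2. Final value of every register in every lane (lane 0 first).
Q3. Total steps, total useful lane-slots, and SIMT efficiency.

step 0: u <- max(min(s, tid), (u * q)) {0,1,2,3,4,5,6,7,8,9,10,11,12,13,14,15}
step 1: eval (tid != (q % 3))        {0,1,2,3,4,5,6,7,8,9,10,11,12,13,14,15}
step 2: u <- (s % 5)                 {3,4,5,6,7,8,9,10,11,12,13,14,15}
step 3: q <- ((tid // 5) - tid)      {0,1,2}
step 4: u <- ((-9 + -7) * max(4, u)) {0,1,2,3,4,5,6,7,8,9,10,11,12,13,14,15}
step 5: s <- ((s + -4) + (q // 4))   {0,1,2,3,4,5,6,7,8,9,10,11,12,13,14,15}
step 6: u <- tid                     {0,1,2,3,4,5,6,7,8,9,10,11,12,13,14,15}

Answer: 7 steps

q: 0,-1,-2,3,4,5,6,7,8,9,10,11,12,13,14,15
s: 0,0,1,3,5,6,7,8,10,11,12,13,15,16,17,18
u: 0,1,2,3,4,5,6,7,8,9,10,11,12,13,14,15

steps = 7; useful = 96; efficiency = 96/112 = 6/7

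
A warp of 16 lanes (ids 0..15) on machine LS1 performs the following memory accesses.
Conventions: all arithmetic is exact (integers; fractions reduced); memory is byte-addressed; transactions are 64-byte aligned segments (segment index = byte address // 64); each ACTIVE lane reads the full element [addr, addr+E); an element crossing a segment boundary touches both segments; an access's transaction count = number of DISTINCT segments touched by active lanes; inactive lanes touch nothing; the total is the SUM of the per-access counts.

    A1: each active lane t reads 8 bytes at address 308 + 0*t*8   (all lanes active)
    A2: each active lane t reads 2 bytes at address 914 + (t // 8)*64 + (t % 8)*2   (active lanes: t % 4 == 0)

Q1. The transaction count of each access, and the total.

A1: 1 transaction
A2: 2 transactions

Answer: 1,2; total 3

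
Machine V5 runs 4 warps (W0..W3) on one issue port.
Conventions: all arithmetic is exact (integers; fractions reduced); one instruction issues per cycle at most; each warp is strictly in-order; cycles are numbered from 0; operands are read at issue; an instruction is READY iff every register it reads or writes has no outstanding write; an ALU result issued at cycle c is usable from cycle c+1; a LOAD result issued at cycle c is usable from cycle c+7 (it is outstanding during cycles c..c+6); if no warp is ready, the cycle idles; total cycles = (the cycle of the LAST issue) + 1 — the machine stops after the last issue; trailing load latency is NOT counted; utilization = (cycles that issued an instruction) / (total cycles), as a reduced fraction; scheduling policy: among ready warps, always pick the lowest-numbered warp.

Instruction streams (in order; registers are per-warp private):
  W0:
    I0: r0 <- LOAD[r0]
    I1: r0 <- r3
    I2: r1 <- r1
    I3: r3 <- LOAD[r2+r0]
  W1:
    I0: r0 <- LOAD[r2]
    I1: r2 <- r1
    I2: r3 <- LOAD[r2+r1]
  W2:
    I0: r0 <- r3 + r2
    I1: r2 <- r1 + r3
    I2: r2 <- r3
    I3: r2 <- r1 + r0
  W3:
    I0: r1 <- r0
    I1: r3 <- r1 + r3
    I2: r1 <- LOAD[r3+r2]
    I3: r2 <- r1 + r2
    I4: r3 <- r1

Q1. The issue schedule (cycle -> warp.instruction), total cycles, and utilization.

cycle 0: W0.I0
cycle 1: W1.I0
cycle 2: W1.I1
cycle 3: W1.I2
cycle 4: W2.I0
cycle 5: W2.I1
cycle 6: W2.I2
cycle 7: W0.I1
cycle 8: W0.I2
cycle 9: W0.I3
cycle 10: W2.I3
cycle 11: W3.I0
cycle 12: W3.I1
cycle 13: W3.I2
cycle 14: idle
cycle 15: idle
cycle 16: idle
cycle 17: idle
cycle 18: idle
cycle 19: idle
cycle 20: W3.I3
cycle 21: W3.I4

Answer: 22 cycles, utilization 8/11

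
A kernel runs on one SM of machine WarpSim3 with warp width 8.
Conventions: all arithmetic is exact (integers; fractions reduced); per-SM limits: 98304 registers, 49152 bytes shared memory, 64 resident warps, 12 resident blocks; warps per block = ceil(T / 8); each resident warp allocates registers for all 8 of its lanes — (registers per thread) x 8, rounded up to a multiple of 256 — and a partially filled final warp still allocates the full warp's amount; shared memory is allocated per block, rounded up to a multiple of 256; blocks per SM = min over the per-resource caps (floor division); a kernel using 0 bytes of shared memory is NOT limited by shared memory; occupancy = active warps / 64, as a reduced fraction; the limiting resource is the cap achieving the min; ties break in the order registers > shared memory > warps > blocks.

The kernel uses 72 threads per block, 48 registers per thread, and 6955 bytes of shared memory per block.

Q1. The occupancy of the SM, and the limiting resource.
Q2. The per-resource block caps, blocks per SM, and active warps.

Answer: occupancy 27/32, limited by shared memory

registers: 21 blocks
shared memory: 6 blocks
warps: 7 blocks
blocks: 12 blocks

Answer: 6 blocks, 54 active warps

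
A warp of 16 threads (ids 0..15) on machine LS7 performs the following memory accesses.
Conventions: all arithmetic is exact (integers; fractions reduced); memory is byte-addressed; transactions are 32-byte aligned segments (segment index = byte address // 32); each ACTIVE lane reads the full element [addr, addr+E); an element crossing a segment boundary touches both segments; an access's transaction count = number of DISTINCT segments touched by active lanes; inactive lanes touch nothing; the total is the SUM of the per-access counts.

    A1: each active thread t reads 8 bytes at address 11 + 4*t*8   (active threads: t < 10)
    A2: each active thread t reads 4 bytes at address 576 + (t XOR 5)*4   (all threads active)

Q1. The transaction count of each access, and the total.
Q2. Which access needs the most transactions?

A1: 10 transactions
A2: 2 transactions

Answer: 10,2; total 12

Answer: A1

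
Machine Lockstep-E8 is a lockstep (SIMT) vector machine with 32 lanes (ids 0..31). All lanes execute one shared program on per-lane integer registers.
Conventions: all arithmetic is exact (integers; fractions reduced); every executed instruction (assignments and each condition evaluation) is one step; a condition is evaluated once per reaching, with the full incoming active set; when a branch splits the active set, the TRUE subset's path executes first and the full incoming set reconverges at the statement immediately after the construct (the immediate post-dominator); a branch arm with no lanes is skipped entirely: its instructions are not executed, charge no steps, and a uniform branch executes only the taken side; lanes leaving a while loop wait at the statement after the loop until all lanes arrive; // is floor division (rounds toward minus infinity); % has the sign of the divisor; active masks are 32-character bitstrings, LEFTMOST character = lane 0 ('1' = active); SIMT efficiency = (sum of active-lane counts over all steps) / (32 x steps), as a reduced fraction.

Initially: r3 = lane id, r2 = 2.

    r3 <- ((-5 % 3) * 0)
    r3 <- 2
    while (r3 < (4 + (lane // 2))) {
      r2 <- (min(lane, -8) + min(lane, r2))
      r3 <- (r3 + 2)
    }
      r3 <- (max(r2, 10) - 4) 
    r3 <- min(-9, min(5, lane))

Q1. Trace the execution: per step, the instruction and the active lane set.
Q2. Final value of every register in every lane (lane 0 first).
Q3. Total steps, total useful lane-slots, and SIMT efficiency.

step 0: r3 <- ((-5 % 3) * 0)         11111111111111111111111111111111
step 1: r3 <- 2                      11111111111111111111111111111111
step 2: eval (r3 < (4 + (lane // 2))) 11111111111111111111111111111111
step 3: r2 <- (min(lane, -8) + min(lane, r2)) 11111111111111111111111111111111
step 4: r3 <- (r3 + 2)               11111111111111111111111111111111
step 5: eval (r3 < (4 + (lane // 2))) 11111111111111111111111111111111
step 6: r2 <- (min(lane, -8) + min(lane, r2)) 00111111111111111111111111111111
step 7: r3 <- (r3 + 2)               00111111111111111111111111111111
step 8: eval (r3 < (4 + (lane // 2))) 00111111111111111111111111111111
step 9: r2 <- (min(lane, -8) + min(lane, r2)) 00000011111111111111111111111111
step 10: r3 <- (r3 + 2)               00000011111111111111111111111111
step 11: eval (r3 < (4 + (lane // 2))) 00000011111111111111111111111111
step 12: r2 <- (min(lane, -8) + min(lane, r2)) 00000000001111111111111111111111
step 13: r3 <- (r3 + 2)               00000000001111111111111111111111
step 14: eval (r3 < (4 + (lane // 2))) 00000000001111111111111111111111
step 15: r2 <- (min(lane, -8) + min(lane, r2)) 00000000000000111111111111111111
step 16: r3 <- (r3 + 2)               00000000000000111111111111111111
step 17: eval (r3 < (4 + (lane // 2))) 00000000000000111111111111111111
step 18: r2 <- (min(lane, -8) + min(lane, r2)) 00000000000000000011111111111111
step 19: r3 <- (r3 + 2)               00000000000000000011111111111111
step 20: eval (r3 < (4 + (lane // 2))) 00000000000000000011111111111111
step 21: r2 <- (min(lane, -8) + min(lane, r2)) 00000000000000000000001111111111
step 22: r3 <- (r3 + 2)               00000000000000000000001111111111
step 23: eval (r3 < (4 + (lane // 2))) 00000000000000000000001111111111
step 24: r2 <- (min(lane, -8) + min(lane, r2)) 00000000000000000000000000111111
step 25: r3 <- (r3 + 2)               00000000000000000000000000111111
step 26: eval (r3 < (4 + (lane // 2))) 00000000000000000000000000111111
step 27: r2 <- (min(lane, -8) + min(lane, r2)) 00000000000000000000000000000011
step 28: r3 <- (r3 + 2)               00000000000000000000000000000011
step 29: eval (r3 < (4 + (lane // 2))) 00000000000000000000000000000011
step 30: r3 <- (max(r2, 10) - 4)      11111111111111111111111111111111
step 31: r3 <- min(-9, min(5, lane))  11111111111111111111111111111111

Answer: 32 steps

r3: -9,-9,-9,-9,-9,-9,-9,-9,-9,-9,-9,-9,-9,-9,-9,-9,-9,-9,-9,-9,-9,-9,-9,-9,-9,-9,-9,-9,-9,-9,-9,-9
r2: -8,-7,-14,-14,-14,-14,-22,-22,-22,-22,-30,-30,-30,-30,-38,-38,-38,-38,-46,-46,-46,-46,-54,-54,-54,-54,-62,-62,-62,-62,-70,-70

steps = 32; useful = 640; efficiency = 640/1024 = 5/8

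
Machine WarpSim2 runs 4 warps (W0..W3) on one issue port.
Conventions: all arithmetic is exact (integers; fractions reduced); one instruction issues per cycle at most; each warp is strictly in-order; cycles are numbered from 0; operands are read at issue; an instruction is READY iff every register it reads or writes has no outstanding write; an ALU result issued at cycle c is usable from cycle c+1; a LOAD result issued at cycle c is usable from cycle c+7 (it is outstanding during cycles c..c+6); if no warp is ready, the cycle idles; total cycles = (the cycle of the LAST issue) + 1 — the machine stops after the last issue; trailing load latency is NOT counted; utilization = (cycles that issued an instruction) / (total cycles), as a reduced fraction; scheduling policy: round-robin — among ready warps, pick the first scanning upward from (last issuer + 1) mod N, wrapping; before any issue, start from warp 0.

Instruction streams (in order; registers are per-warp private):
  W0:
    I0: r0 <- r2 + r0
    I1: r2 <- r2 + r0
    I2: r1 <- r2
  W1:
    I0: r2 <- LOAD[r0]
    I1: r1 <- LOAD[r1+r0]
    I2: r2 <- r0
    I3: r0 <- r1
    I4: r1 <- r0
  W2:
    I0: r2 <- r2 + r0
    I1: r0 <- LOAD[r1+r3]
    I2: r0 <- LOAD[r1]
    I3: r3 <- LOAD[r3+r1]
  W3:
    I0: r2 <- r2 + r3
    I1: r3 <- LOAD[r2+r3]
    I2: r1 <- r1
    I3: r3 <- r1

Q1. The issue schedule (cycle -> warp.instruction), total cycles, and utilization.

cycle 0: W0.I0
cycle 1: W1.I0
cycle 2: W2.I0
cycle 3: W3.I0
cycle 4: W0.I1
cycle 5: W1.I1
cycle 6: W2.I1
cycle 7: W3.I1
cycle 8: W0.I2
cycle 9: W1.I2
cycle 10: W3.I2
cycle 11: idle
cycle 12: W1.I3
cycle 13: W2.I2
cycle 14: W3.I3
cycle 15: W1.I4
cycle 16: W2.I3

Answer: 17 cycles, utilization 16/17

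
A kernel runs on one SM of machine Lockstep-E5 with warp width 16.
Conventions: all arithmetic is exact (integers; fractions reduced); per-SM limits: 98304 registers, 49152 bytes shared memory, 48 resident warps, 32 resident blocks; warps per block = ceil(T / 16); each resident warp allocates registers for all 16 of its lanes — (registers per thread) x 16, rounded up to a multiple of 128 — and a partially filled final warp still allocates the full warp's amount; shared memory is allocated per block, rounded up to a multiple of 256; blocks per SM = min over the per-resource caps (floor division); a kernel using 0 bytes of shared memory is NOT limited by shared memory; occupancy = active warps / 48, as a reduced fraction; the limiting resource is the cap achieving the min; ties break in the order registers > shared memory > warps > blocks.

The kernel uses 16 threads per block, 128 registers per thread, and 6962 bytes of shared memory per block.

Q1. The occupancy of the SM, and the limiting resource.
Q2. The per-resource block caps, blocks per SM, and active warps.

Answer: occupancy 1/8, limited by shared memory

registers: 48 blocks
shared memory: 6 blocks
warps: 48 blocks
blocks: 32 blocks

Answer: 6 blocks, 6 active warps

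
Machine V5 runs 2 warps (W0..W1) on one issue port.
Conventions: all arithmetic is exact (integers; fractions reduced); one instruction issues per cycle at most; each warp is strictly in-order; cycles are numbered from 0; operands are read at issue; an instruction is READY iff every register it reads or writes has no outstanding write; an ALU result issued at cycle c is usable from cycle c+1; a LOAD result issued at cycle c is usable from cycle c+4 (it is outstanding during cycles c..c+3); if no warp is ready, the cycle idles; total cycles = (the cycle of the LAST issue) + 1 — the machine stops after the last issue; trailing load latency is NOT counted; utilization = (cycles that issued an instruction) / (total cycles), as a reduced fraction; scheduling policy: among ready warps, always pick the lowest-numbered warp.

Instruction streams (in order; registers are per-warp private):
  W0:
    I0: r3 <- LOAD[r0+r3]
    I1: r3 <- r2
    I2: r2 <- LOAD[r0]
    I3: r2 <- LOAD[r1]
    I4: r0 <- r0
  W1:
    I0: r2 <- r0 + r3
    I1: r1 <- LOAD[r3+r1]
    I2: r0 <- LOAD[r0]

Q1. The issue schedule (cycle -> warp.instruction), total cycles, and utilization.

cycle 0: W0.I0
cycle 1: W1.I0
cycle 2: W1.I1
cycle 3: W1.I2
cycle 4: W0.I1
cycle 5: W0.I2
cycle 6: idle
cycle 7: idle
cycle 8: idle
cycle 9: W0.I3
cycle 10: W0.I4

Answer: 11 cycles, utilization 8/11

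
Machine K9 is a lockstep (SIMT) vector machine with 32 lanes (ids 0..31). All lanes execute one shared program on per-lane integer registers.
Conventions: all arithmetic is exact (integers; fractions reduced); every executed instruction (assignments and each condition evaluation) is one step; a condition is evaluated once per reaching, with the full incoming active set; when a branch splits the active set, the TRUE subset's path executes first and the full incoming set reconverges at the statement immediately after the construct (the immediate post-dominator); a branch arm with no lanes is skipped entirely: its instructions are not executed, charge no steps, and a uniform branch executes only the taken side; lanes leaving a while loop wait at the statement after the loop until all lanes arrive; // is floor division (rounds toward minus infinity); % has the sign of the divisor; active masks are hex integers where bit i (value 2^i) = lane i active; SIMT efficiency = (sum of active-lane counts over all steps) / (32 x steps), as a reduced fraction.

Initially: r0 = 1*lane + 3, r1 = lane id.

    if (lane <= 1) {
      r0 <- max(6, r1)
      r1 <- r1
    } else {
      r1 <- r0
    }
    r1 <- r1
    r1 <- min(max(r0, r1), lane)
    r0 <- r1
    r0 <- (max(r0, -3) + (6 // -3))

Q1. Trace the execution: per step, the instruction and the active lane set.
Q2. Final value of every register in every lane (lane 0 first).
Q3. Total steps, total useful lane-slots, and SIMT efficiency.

step 0: eval (lane <= 1)             0xffffffff
step 1: r0 <- max(6, r1)             0x00000003
step 2: r1 <- r1                     0x00000003
step 3: r1 <- r0                     0xfffffffc
step 4: r1 <- r1                     0xffffffff
step 5: r1 <- min(max(r0, r1), lane) 0xffffffff
step 6: r0 <- r1                     0xffffffff
step 7: r0 <- (max(r0, -3) + (6 // -3)) 0xffffffff

Answer: 8 steps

r0: -2,-1,0,1,2,3,4,5,6,7,8,9,10,11,12,13,14,15,16,17,18,19,20,21,22,23,24,25,26,27,28,29
r1: 0,1,2,3,4,5,6,7,8,9,10,11,12,13,14,15,16,17,18,19,20,21,22,23,24,25,26,27,28,29,30,31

steps = 8; useful = 194; efficiency = 194/256 = 97/128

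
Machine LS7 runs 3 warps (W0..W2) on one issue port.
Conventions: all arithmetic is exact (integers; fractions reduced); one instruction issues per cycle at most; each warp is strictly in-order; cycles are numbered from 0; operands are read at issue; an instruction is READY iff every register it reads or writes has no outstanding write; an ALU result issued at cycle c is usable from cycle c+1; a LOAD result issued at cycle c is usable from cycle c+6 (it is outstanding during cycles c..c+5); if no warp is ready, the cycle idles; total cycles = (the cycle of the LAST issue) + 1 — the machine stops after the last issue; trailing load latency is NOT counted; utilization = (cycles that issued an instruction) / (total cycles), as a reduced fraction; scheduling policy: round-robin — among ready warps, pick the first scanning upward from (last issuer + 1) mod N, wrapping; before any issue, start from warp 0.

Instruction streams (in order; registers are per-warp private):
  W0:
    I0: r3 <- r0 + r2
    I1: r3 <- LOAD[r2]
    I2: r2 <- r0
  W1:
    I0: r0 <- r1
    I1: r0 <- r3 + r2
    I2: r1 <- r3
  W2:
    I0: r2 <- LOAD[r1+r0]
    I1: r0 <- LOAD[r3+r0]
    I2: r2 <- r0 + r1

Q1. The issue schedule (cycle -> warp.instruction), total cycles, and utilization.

cycle 0: W0.I0
cycle 1: W1.I0
cycle 2: W2.I0
cycle 3: W0.I1
cycle 4: W1.I1
cycle 5: W2.I1
cycle 6: W0.I2
cycle 7: W1.I2
cycle 8: idle
cycle 9: idle
cycle 10: idle
cycle 11: W2.I2

Answer: 12 cycles, utilization 3/4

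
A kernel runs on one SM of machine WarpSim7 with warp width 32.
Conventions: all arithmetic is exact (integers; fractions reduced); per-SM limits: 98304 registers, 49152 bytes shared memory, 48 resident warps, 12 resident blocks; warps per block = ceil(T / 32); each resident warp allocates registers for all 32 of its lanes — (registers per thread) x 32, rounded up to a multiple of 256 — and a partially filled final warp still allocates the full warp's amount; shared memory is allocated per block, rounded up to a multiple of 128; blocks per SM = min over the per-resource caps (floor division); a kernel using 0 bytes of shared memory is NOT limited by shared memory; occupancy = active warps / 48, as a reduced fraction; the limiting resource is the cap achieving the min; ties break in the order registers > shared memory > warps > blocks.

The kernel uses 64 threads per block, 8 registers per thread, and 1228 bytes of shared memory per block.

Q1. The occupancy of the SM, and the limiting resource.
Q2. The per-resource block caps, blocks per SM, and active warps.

Answer: occupancy 1/2, limited by blocks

registers: 192 blocks
shared memory: 38 blocks
warps: 24 blocks
blocks: 12 blocks

Answer: 12 blocks, 24 active warps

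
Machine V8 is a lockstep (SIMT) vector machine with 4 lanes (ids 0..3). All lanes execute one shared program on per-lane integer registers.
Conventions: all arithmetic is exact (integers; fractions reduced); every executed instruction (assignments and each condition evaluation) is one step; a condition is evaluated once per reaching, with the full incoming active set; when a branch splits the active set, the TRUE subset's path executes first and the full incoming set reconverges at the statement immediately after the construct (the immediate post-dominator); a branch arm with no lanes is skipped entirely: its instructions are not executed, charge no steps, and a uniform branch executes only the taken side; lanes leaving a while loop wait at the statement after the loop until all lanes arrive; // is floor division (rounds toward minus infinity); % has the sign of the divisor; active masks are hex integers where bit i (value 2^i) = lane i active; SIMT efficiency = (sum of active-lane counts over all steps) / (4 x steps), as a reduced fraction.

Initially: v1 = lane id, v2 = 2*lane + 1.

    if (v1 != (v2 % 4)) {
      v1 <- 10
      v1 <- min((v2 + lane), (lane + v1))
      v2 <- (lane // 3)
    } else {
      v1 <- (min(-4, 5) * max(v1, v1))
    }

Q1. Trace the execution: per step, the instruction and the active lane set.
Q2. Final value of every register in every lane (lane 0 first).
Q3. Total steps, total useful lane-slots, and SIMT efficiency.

step 0: eval (v1 != (v2 % 4))        0xf
step 1: v1 <- 10                     0x7
step 2: v1 <- min((v2 + lane), (lane + v1)) 0x7
step 3: v2 <- (lane // 3)            0x7
step 4: v1 <- (min(-4, 5) * max(v1, v1)) 0x8

Answer: 5 steps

v1: 1,4,7,-12
v2: 0,0,0,7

steps = 5; useful = 14; efficiency = 14/20 = 7/10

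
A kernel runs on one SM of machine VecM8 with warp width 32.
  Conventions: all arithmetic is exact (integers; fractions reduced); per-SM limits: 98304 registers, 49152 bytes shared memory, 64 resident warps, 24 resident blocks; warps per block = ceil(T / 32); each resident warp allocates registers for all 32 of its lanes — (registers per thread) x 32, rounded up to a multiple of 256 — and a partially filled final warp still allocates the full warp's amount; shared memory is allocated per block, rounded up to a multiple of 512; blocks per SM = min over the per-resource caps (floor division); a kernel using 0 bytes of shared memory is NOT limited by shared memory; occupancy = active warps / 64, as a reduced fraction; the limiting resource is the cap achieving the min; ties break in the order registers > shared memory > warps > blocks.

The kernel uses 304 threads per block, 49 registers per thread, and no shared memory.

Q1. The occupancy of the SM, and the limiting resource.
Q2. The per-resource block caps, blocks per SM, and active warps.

Answer: occupancy 25/32, limited by registers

registers: 5 blocks
shared memory: no limit (kernel uses none)
warps: 6 blocks
blocks: 24 blocks

Answer: 5 blocks, 50 active warps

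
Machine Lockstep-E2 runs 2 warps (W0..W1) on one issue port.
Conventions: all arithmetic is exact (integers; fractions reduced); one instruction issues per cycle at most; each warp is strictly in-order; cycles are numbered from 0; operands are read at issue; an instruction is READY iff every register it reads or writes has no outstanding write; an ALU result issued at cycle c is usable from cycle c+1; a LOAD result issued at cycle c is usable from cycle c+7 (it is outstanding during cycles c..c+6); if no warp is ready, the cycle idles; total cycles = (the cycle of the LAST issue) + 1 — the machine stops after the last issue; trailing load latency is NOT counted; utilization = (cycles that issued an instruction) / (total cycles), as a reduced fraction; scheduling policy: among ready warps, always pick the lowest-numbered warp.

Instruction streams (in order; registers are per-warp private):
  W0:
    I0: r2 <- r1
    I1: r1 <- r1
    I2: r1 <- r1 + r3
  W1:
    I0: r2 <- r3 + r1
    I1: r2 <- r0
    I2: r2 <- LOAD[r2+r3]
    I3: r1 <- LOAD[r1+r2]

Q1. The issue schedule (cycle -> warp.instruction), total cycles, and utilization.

cycle 0: W0.I0
cycle 1: W0.I1
cycle 2: W0.I2
cycle 3: W1.I0
cycle 4: W1.I1
cycle 5: W1.I2
cycle 6: idle
cycle 7: idle
cycle 8: idle
cycle 9: idle
cycle 10: idle
cycle 11: idle
cycle 12: W1.I3

Answer: 13 cycles, utilization 7/13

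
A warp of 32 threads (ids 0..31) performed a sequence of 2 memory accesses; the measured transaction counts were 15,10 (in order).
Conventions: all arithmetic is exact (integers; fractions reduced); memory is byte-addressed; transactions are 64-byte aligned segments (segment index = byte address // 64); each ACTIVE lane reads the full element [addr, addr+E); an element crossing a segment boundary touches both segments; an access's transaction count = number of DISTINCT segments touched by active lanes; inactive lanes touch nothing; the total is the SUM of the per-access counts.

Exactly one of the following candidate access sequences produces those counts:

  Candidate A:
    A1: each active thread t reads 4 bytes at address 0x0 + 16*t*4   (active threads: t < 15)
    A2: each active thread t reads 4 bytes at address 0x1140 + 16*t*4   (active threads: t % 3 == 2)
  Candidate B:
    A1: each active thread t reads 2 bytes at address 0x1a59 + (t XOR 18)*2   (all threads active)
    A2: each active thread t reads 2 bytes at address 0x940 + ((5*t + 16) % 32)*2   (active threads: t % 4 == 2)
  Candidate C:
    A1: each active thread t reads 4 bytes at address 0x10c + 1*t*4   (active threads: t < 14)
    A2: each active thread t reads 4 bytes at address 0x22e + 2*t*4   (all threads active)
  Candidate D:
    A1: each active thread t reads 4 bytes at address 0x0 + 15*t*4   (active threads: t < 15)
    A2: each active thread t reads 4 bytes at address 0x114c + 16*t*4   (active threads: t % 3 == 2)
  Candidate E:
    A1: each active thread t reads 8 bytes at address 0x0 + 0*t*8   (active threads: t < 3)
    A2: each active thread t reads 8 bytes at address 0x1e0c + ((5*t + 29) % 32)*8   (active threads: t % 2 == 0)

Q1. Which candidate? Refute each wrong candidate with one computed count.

B: A1 gives 2 transactions, not 15
C: A1 gives 2 transactions, not 15
D: A1 gives 14 transactions, not 15
E: A1 gives 1 transaction, not 15
A: all counts match (15,10)

Answer: A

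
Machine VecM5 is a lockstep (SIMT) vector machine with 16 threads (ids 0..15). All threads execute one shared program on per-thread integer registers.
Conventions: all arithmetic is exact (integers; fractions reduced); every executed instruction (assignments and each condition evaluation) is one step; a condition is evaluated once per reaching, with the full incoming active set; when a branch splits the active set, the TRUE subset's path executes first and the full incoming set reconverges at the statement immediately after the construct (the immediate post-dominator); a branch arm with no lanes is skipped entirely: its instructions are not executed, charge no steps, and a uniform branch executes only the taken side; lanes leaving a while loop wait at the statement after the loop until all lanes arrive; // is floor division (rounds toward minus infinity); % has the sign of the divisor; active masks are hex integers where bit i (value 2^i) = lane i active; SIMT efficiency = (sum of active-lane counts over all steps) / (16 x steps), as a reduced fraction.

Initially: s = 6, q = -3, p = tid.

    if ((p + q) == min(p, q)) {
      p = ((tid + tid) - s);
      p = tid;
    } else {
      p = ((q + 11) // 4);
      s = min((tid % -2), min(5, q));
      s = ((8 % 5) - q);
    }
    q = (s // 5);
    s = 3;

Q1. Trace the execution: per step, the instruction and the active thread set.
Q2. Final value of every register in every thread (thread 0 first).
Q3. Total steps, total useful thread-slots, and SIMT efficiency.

step 0: eval ((p + q) == min(p, q))  0xffff
step 1: p <- ((tid + tid) - s)       0x0001
step 2: p <- tid                     0x0001
step 3: p <- ((q + 11) // 4)         0xfffe
step 4: s <- min((tid % -2), min(5, q)) 0xfffe
step 5: s <- ((8 % 5) - q)           0xfffe
step 6: q <- (s // 5)                0xffff
step 7: s <- 3                       0xffff

Answer: 8 steps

s: 3,3,3,3,3,3,3,3,3,3,3,3,3,3,3,3
q: 1,1,1,1,1,1,1,1,1,1,1,1,1,1,1,1
p: 0,2,2,2,2,2,2,2,2,2,2,2,2,2,2,2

steps = 8; useful = 95; efficiency = 95/128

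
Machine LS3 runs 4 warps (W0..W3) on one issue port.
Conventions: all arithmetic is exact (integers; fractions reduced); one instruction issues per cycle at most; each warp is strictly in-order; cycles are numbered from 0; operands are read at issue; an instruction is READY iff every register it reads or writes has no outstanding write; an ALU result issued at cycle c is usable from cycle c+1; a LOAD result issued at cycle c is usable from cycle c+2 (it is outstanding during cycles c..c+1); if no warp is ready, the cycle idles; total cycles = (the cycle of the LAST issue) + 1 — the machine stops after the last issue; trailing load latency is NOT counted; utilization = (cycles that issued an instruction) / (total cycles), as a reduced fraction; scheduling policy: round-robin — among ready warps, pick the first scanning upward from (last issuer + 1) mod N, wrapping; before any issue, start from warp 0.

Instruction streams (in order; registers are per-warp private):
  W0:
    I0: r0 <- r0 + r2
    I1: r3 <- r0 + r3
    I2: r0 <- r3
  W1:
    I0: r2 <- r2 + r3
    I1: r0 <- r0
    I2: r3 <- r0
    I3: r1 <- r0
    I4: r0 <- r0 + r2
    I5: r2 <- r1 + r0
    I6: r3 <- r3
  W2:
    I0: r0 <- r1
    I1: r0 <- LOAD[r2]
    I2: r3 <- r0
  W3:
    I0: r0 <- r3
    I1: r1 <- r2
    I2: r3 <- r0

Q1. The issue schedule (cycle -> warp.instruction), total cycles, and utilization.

cycle 0: W0.I0
cycle 1: W1.I0
cycle 2: W2.I0
cycle 3: W3.I0
cycle 4: W0.I1
cycle 5: W1.I1
cycle 6: W2.I1
cycle 7: W3.I1
cycle 8: W0.I2
cycle 9: W1.I2
cycle 10: W2.I2
cycle 11: W3.I2
cycle 12: W1.I3
cycle 13: W1.I4
cycle 14: W1.I5
cycle 15: W1.I6

Answer: 16 cycles, utilization 1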